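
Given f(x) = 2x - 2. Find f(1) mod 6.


0


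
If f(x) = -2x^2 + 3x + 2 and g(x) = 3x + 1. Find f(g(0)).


g(0) = 1
f(1) = (-2)*(1)^2 + 3*(1) + 2 = 3

3


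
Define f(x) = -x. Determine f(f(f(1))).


f(1) = -1
f(-1) = 1
f(1) = -1

-1


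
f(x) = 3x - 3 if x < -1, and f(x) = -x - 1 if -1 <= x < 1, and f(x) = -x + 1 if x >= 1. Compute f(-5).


-5 satisfies x < -1
f(-5) = -18

-18


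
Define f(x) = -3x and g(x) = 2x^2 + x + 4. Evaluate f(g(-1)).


g(-1) = 5
f(5) = -15

-15


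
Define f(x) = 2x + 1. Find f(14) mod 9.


f(14) = 29
29 mod 9 = 2

2


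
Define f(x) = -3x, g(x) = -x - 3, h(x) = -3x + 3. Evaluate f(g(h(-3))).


45


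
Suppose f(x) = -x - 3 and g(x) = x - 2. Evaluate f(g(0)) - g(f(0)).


f(g(0)) = -1
g(f(0)) = -5
Difference = 4

4


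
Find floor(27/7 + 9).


27/7 = 3.8571
3.8571 + 9 = 12.8571
floor(12.8571) = 12

12


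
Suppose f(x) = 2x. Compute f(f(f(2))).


f(2) = 4
f(4) = 8
f(8) = 16

16


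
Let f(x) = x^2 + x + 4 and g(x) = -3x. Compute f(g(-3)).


g(-3) = 9
f(9) = 1*(9)^2 + 1*(9) + 4 = 94

94


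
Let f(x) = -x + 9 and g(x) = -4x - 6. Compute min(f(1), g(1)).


f(1) = 8
g(1) = -10
min = -10

-10


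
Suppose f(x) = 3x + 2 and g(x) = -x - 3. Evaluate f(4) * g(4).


f(4) = 14
g(4) = -7
Product = -98

-98


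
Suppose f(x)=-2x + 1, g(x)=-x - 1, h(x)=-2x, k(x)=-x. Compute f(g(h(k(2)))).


k(2) = -2
h(-2) = 4
g(4) = -5
f(-5) = 11

11


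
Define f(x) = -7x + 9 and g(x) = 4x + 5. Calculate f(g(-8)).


g(-8) = -27
f(-27) = 198

198


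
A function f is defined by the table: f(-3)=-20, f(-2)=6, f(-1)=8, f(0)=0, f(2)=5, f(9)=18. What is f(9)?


Reading from the table at x = 9

18


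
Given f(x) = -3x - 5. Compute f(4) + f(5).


f(4) = -17
f(5) = -20
Sum = -37

-37


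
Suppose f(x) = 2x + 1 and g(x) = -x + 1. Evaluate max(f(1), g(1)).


f(1) = 3
g(1) = 0
max = 3

3


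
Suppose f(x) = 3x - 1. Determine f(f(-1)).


f(-1) = -4
f(-4) = -13

-13


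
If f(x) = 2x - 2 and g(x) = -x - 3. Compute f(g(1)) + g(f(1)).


f(g(1)) = -10
g(f(1)) = -3
Sum = -13

-13


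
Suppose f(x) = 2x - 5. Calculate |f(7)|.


f(7) = 9
|9| = 9

9


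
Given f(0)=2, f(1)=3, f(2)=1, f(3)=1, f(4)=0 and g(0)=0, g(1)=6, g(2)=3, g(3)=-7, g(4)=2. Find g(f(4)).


f(4) = 0
g(0) = 0

0


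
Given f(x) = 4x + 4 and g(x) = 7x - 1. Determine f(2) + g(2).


f(2) = 12
g(2) = 13
Sum = 25

25


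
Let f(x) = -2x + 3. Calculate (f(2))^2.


f(2) = -1
(-1)^2 = 1

1


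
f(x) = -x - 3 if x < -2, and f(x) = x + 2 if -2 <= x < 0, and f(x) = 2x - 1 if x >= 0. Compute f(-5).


-5 satisfies x < -2
f(-5) = 2

2


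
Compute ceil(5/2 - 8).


5/2 = 2.5
2.5 - 8 = -5.5
ceil(-5.5) = -5

-5


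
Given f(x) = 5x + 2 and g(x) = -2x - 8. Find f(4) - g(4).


f(4) = 22
g(4) = -16
Difference = 38

38


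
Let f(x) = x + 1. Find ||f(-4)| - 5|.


f(-4) = -3
|-3| = 3
|3 - 5| = 2

2


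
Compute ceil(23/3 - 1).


23/3 = 7.6667
7.6667 - 1 = 6.6667
ceil(6.6667) = 7

7


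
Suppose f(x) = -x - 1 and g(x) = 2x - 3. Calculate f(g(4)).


g(4) = 5
f(5) = -6

-6


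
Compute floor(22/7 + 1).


22/7 = 3.1429
3.1429 + 1 = 4.1429
floor(4.1429) = 4

4


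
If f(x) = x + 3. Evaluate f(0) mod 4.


f(0) = 3
3 mod 4 = 3

3


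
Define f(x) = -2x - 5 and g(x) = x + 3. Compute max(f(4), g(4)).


f(4) = -13
g(4) = 7
max = 7

7


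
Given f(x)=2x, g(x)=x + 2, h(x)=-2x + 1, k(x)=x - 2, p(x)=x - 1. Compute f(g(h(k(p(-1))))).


p(-1) = -2
k(-2) = -4
h(-4) = 9
g(9) = 11
f(11) = 22

22


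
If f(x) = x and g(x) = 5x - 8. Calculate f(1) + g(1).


f(1) = 1
g(1) = -3
Sum = -2

-2


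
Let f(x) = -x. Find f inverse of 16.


Solve -x = 16
x = (16) / (-1) = -16

-16


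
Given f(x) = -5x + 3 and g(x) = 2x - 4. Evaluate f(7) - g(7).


f(7) = -32
g(7) = 10
Difference = -42

-42


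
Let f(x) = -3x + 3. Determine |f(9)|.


24


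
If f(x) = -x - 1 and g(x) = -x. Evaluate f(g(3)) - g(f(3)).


f(g(3)) = 2
g(f(3)) = 4
Difference = -2

-2


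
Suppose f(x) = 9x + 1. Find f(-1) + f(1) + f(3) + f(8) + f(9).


f(-1) = -8
f(1) = 10
f(3) = 28
f(8) = 73
f(9) = 82
Sum = 185

185


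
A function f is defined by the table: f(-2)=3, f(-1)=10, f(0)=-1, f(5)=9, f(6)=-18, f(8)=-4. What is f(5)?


Reading from the table at x = 5

9


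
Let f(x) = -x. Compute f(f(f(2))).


f(2) = -2
f(-2) = 2
f(2) = -2

-2


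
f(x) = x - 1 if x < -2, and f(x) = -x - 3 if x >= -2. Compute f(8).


8 satisfies x >= -2
f(8) = -11

-11


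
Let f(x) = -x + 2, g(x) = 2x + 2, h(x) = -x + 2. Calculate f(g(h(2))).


h(2) = 0
g(0) = 2
f(2) = 0

0


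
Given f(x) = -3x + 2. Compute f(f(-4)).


f(-4) = 14
f(14) = -40

-40


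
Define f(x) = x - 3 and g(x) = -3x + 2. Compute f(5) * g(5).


-26


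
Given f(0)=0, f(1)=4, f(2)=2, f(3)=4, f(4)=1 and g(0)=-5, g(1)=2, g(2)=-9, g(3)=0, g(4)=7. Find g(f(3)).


f(3) = 4
g(4) = 7

7


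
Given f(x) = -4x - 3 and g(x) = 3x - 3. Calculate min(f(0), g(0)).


f(0) = -3
g(0) = -3
min = -3

-3


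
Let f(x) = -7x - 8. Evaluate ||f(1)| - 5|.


f(1) = -15
|-15| = 15
|15 - 5| = 10

10


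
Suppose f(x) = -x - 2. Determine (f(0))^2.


4


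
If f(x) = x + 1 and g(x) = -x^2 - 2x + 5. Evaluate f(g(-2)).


g(-2) = 5
f(5) = 6

6


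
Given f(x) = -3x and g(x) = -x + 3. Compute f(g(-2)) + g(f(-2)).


f(g(-2)) = -15
g(f(-2)) = -3
Sum = -18

-18


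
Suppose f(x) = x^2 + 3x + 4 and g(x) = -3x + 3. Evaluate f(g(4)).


g(4) = -9
f(-9) = 1*(-9)^2 + 3*(-9) + 4 = 58

58


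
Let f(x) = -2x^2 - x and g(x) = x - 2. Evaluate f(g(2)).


g(2) = 0
f(0) = (-2)*(0)^2 - 1*(0) = 0

0


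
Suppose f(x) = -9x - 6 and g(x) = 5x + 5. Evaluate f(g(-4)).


g(-4) = -15
f(-15) = 129

129


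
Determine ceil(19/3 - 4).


19/3 = 6.3333
6.3333 - 4 = 2.3333
ceil(2.3333) = 3

3


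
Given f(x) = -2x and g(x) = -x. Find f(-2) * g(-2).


f(-2) = 4
g(-2) = 2
Product = 8

8


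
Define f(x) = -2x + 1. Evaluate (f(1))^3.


-1


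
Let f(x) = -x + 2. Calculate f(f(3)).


f(3) = -1
f(-1) = 3

3


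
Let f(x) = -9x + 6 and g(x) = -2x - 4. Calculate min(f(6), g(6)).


-48


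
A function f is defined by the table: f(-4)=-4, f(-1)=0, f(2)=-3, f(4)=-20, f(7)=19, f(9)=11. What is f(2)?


Reading from the table at x = 2

-3


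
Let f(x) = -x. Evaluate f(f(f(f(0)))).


0


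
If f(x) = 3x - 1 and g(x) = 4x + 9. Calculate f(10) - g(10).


f(10) = 29
g(10) = 49
Difference = -20

-20


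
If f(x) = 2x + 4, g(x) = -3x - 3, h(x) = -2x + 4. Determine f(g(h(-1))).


-38


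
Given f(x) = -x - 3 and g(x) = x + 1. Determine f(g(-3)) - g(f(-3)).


f(g(-3)) = -1
g(f(-3)) = 1
Difference = -2

-2


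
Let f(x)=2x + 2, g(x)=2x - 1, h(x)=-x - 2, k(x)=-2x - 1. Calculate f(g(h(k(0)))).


k(0) = -1
h(-1) = -1
g(-1) = -3
f(-3) = -4

-4


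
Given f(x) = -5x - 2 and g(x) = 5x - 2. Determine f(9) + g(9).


-4


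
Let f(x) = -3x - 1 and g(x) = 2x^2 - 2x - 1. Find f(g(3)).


-34


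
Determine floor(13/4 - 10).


13/4 = 3.25
3.25 - 10 = -6.75
floor(-6.75) = -7

-7


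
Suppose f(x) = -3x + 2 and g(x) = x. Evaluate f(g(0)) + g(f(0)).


f(g(0)) = 2
g(f(0)) = 2
Sum = 4

4


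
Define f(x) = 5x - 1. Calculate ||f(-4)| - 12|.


f(-4) = -21
|-21| = 21
|21 - 12| = 9

9


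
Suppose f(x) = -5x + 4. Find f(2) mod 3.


f(2) = -6
-6 mod 3 = 0

0


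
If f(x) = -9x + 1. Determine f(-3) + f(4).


f(-3) = 28
f(4) = -35
Sum = -7

-7


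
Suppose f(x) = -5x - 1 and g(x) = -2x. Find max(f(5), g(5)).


f(5) = -26
g(5) = -10
max = -10

-10


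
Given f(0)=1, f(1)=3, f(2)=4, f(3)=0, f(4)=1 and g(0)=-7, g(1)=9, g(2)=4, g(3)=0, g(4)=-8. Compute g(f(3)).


f(3) = 0
g(0) = -7

-7


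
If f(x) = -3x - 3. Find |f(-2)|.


f(-2) = 3
|3| = 3

3


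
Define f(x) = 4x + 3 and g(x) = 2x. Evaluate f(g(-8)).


g(-8) = -16
f(-16) = -61

-61


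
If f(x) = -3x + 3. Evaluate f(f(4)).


30


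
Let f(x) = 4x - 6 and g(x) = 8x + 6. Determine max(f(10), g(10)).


f(10) = 34
g(10) = 86
max = 86

86


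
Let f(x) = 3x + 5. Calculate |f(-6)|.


13


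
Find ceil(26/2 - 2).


26/2 = 13
13 - 2 = 11
ceil(11) = 11

11


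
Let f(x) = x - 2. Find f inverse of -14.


-12


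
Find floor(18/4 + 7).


18/4 = 4.5
4.5 + 7 = 11.5
floor(11.5) = 11

11


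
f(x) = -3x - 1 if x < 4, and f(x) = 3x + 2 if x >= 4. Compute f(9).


29


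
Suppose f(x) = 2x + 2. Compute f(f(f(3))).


38


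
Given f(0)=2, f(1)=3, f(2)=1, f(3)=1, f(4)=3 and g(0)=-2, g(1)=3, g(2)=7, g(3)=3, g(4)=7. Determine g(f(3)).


3


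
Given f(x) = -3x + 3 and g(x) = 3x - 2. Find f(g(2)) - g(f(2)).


f(g(2)) = -9
g(f(2)) = -11
Difference = 2

2


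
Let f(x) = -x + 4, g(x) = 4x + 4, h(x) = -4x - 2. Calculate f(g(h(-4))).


h(-4) = 14
g(14) = 60
f(60) = -56

-56


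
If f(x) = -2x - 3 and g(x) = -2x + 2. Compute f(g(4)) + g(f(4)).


f(g(4)) = 9
g(f(4)) = 24
Sum = 33

33


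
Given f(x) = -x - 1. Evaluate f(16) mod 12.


7


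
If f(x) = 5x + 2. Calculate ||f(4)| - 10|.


f(4) = 22
|22| = 22
|22 - 10| = 12

12


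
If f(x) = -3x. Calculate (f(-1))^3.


f(-1) = 3
(3)^3 = 27

27


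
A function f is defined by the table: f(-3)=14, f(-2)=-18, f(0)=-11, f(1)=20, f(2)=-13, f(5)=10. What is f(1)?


Reading from the table at x = 1

20


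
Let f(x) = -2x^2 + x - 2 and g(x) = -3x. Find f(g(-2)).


g(-2) = 6
f(6) = (-2)*(6)^2 + 1*(6) - 2 = -68

-68


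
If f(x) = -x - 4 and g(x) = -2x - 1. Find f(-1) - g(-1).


f(-1) = -3
g(-1) = 1
Difference = -4

-4


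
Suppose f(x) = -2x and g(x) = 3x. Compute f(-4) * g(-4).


f(-4) = 8
g(-4) = -12
Product = -96

-96


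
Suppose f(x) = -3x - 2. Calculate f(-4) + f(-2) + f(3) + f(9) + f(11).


-61


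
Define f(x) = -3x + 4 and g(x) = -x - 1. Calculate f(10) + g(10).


f(10) = -26
g(10) = -11
Sum = -37

-37


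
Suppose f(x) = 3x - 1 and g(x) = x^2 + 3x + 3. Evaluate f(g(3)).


g(3) = 21
f(21) = 62

62


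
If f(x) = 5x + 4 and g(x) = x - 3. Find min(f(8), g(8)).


f(8) = 44
g(8) = 5
min = 5

5


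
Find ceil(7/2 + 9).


7/2 = 3.5
3.5 + 9 = 12.5
ceil(12.5) = 13

13


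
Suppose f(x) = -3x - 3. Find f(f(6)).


60


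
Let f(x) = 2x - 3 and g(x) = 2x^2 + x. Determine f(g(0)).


g(0) = 0
f(0) = -3

-3


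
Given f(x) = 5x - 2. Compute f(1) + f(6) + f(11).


f(1) = 3
f(6) = 28
f(11) = 53
Sum = 84

84


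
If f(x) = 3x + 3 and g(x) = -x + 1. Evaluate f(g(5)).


-9


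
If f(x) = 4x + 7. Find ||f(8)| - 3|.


f(8) = 39
|39| = 39
|39 - 3| = 36

36


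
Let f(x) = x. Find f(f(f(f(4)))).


4


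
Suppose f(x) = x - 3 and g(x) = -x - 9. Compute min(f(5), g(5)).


f(5) = 2
g(5) = -14
min = -14

-14


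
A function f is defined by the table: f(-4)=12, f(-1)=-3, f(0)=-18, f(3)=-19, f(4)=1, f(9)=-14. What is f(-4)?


12


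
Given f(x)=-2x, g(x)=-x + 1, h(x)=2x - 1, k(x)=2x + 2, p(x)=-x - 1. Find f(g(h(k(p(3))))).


p(3) = -4
k(-4) = -6
h(-6) = -13
g(-13) = 14
f(14) = -28

-28


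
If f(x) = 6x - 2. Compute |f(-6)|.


f(-6) = -38
|-38| = 38

38


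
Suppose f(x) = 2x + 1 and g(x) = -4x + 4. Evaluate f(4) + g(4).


f(4) = 9
g(4) = -12
Sum = -3

-3


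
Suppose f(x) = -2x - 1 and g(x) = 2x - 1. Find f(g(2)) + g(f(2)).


f(g(2)) = -7
g(f(2)) = -11
Sum = -18

-18


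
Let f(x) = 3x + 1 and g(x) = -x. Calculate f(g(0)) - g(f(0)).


f(g(0)) = 1
g(f(0)) = -1
Difference = 2

2


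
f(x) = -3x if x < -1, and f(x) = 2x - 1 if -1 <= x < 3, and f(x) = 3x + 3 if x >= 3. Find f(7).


7 satisfies x >= 3
f(7) = 24

24


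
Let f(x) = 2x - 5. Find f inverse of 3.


Solve 2x - 5 = 3
x = (3 + 5) / 2 = 4

4


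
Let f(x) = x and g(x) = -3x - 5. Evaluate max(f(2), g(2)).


f(2) = 2
g(2) = -11
max = 2

2


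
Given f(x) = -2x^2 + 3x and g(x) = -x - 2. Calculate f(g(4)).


g(4) = -6
f(-6) = (-2)*(-6)^2 + 3*(-6) = -90

-90


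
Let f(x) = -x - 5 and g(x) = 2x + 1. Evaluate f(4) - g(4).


f(4) = -9
g(4) = 9
Difference = -18

-18


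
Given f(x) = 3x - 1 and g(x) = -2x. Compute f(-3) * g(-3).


f(-3) = -10
g(-3) = 6
Product = -60

-60


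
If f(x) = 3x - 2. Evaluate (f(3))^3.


f(3) = 7
(7)^3 = 343

343


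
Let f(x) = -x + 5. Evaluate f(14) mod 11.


f(14) = -9
-9 mod 11 = 2

2


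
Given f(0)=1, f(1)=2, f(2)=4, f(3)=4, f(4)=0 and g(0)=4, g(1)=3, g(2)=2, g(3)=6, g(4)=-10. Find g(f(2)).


f(2) = 4
g(4) = -10

-10


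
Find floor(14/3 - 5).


-1


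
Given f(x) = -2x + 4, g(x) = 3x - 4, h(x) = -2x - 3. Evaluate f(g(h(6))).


h(6) = -15
g(-15) = -49
f(-49) = 102

102


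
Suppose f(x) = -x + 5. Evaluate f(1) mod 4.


f(1) = 4
4 mod 4 = 0

0


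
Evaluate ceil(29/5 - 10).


29/5 = 5.8
5.8 - 10 = -4.2
ceil(-4.2) = -4

-4


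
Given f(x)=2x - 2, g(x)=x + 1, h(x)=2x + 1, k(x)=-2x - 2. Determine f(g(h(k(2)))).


k(2) = -6
h(-6) = -11
g(-11) = -10
f(-10) = -22

-22


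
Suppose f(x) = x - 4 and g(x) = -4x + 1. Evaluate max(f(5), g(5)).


f(5) = 1
g(5) = -19
max = 1

1


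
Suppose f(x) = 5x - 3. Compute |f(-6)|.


f(-6) = -33
|-33| = 33

33


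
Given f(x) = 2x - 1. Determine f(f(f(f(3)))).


33


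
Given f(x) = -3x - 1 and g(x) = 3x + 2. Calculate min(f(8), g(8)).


f(8) = -25
g(8) = 26
min = -25

-25


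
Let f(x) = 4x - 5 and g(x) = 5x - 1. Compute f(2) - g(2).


f(2) = 3
g(2) = 9
Difference = -6

-6


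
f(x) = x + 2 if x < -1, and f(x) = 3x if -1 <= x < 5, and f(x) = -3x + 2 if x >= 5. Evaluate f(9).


9 satisfies x >= 5
f(9) = -25

-25


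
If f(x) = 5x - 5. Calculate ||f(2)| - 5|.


0


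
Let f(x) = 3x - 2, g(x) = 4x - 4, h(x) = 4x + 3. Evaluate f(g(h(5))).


h(5) = 23
g(23) = 88
f(88) = 262

262


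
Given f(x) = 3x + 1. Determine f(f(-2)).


f(-2) = -5
f(-5) = -14

-14


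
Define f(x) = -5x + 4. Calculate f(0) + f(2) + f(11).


-53


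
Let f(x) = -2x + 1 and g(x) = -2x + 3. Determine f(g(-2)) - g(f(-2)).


f(g(-2)) = -13
g(f(-2)) = -7
Difference = -6

-6


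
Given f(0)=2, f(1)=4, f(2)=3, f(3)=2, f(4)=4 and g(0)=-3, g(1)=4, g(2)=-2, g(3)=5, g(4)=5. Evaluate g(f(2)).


5


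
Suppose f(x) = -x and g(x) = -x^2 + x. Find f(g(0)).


g(0) = 0
f(0) = 0

0


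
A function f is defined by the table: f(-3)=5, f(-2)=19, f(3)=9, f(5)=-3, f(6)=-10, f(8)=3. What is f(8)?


3


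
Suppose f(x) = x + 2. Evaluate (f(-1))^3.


f(-1) = 1
(1)^3 = 1

1


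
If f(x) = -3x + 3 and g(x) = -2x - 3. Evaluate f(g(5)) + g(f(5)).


f(g(5)) = 42
g(f(5)) = 21
Sum = 63

63


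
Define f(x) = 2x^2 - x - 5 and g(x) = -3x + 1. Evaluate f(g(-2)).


86


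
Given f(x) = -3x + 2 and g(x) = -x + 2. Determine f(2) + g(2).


f(2) = -4
g(2) = 0
Sum = -4

-4


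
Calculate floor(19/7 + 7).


19/7 = 2.7143
2.7143 + 7 = 9.7143
floor(9.7143) = 9

9


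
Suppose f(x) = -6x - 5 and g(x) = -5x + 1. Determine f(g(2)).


g(2) = -9
f(-9) = 49

49


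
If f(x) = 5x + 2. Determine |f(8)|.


f(8) = 42
|42| = 42

42


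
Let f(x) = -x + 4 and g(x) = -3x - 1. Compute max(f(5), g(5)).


f(5) = -1
g(5) = -16
max = -1

-1


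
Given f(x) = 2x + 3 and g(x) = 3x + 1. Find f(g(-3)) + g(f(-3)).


f(g(-3)) = -13
g(f(-3)) = -8
Sum = -21

-21


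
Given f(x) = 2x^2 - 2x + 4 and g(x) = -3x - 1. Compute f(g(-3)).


g(-3) = 8
f(8) = 2*(8)^2 - 2*(8) + 4 = 116

116


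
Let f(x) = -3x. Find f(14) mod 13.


f(14) = -42
-42 mod 13 = 10

10


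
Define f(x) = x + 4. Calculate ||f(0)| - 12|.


8


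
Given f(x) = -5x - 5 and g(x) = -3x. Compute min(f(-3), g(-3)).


f(-3) = 10
g(-3) = 9
min = 9

9


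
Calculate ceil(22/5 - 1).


22/5 = 4.4
4.4 - 1 = 3.4
ceil(3.4) = 4

4


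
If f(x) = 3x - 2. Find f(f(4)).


f(4) = 10
f(10) = 28

28


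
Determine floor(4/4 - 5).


-4


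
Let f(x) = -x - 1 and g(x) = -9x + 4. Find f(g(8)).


g(8) = -68
f(-68) = 67

67


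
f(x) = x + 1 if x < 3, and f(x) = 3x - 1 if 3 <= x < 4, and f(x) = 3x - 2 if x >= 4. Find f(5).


5 satisfies x >= 4
f(5) = 13

13


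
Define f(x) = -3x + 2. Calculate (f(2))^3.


f(2) = -4
(-4)^3 = -64

-64


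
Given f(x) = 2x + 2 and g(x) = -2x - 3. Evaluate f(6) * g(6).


-210


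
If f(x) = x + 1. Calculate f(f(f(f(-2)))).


f(-2) = -1
f(-1) = 0
f(0) = 1
f(1) = 2

2


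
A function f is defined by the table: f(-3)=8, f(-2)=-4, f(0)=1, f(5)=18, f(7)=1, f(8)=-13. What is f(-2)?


Reading from the table at x = -2

-4


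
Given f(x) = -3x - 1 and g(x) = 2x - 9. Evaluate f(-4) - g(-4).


28


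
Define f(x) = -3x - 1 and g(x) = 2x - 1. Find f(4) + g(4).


-6


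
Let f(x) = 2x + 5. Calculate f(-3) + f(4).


f(-3) = -1
f(4) = 13
Sum = 12

12


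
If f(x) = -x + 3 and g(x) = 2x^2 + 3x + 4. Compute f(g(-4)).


-21


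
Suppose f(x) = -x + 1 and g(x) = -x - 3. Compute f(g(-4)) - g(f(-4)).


f(g(-4)) = 0
g(f(-4)) = -8
Difference = 8

8


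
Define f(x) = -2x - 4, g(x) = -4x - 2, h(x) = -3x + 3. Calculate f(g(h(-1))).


48


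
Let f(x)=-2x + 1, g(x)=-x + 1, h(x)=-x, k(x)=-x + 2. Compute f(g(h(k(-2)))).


-9


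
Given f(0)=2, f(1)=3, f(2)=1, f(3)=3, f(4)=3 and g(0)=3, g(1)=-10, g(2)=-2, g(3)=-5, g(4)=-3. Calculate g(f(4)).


f(4) = 3
g(3) = -5

-5


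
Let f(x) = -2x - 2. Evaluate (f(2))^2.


f(2) = -6
(-6)^2 = 36

36


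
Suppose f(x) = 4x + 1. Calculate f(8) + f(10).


f(8) = 33
f(10) = 41
Sum = 74

74


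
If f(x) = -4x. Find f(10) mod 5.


f(10) = -40
-40 mod 5 = 0

0


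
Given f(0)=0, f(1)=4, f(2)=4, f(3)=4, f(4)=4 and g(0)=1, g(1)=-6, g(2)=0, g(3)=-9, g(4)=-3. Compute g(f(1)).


-3


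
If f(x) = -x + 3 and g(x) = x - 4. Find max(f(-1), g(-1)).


f(-1) = 4
g(-1) = -5
max = 4

4


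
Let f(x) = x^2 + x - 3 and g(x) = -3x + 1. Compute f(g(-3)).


g(-3) = 10
f(10) = 1*(10)^2 + 1*(10) - 3 = 107

107


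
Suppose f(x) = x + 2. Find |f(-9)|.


f(-9) = -7
|-7| = 7

7


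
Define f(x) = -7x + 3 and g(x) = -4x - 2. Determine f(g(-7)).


g(-7) = 26
f(26) = -179

-179


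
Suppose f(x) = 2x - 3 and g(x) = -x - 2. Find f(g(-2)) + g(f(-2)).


2


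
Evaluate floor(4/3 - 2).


-1


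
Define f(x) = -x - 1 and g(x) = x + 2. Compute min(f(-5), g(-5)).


f(-5) = 4
g(-5) = -3
min = -3

-3


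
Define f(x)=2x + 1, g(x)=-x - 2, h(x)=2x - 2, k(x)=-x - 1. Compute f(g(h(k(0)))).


k(0) = -1
h(-1) = -4
g(-4) = 2
f(2) = 5

5


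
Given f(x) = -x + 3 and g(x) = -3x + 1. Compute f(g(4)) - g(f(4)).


f(g(4)) = 14
g(f(4)) = 4
Difference = 10

10


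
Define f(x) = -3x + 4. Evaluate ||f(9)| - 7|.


f(9) = -23
|-23| = 23
|23 - 7| = 16

16


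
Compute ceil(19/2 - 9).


19/2 = 9.5
9.5 - 9 = 0.5
ceil(0.5) = 1

1


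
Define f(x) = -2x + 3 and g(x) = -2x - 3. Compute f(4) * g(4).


f(4) = -5
g(4) = -11
Product = 55

55


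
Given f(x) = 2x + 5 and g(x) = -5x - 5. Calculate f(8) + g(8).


f(8) = 21
g(8) = -45
Sum = -24

-24


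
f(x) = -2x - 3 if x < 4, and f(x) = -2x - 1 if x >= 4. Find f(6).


6 satisfies x >= 4
f(6) = -13

-13


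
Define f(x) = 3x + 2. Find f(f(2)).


f(2) = 8
f(8) = 26

26


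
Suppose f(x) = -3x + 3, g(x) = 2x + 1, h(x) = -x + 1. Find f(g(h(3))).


h(3) = -2
g(-2) = -3
f(-3) = 12

12


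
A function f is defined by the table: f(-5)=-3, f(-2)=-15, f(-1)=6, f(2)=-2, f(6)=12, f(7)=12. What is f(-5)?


Reading from the table at x = -5

-3


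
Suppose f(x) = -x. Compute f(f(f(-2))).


f(-2) = 2
f(2) = -2
f(-2) = 2

2


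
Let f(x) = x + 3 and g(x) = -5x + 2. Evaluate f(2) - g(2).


f(2) = 5
g(2) = -8
Difference = 13

13


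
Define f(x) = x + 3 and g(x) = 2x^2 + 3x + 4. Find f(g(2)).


g(2) = 18
f(18) = 21

21


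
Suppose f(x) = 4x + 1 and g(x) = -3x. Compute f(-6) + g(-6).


-5


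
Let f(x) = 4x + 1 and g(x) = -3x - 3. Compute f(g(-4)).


37


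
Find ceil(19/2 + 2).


19/2 = 9.5
9.5 + 2 = 11.5
ceil(11.5) = 12

12


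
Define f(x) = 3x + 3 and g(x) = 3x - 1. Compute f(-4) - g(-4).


f(-4) = -9
g(-4) = -13
Difference = 4

4


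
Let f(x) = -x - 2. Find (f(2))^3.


f(2) = -4
(-4)^3 = -64

-64


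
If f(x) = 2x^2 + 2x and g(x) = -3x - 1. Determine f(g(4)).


312


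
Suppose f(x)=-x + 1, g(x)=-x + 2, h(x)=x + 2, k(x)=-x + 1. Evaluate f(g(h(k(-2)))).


4


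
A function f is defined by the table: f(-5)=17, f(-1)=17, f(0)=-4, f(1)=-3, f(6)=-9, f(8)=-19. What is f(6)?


Reading from the table at x = 6

-9


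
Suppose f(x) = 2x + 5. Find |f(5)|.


f(5) = 15
|15| = 15

15


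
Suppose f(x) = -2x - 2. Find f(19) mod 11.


f(19) = -40
-40 mod 11 = 4

4


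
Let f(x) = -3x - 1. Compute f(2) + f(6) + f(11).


f(2) = -7
f(6) = -19
f(11) = -34
Sum = -60

-60


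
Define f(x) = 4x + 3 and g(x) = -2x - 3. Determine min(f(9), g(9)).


f(9) = 39
g(9) = -21
min = -21

-21


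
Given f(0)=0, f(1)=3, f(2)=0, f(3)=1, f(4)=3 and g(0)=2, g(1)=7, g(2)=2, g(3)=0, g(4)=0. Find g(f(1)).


f(1) = 3
g(3) = 0

0


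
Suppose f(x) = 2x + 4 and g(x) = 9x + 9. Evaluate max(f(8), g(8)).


f(8) = 20
g(8) = 81
max = 81

81


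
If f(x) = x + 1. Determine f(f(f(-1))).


2


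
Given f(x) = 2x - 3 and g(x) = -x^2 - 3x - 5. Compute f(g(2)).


g(2) = -15
f(-15) = -33

-33


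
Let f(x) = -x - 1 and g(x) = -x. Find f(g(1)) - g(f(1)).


f(g(1)) = 0
g(f(1)) = 2
Difference = -2

-2


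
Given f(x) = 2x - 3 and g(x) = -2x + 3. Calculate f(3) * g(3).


f(3) = 3
g(3) = -3
Product = -9

-9


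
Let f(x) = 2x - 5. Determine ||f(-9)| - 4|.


f(-9) = -23
|-23| = 23
|23 - 4| = 19

19


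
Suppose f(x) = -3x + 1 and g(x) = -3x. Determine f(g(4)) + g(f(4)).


f(g(4)) = 37
g(f(4)) = 33
Sum = 70

70


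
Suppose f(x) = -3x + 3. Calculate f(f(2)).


f(2) = -3
f(-3) = 12

12


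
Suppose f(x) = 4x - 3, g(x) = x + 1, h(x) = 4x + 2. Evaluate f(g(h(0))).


h(0) = 2
g(2) = 3
f(3) = 9

9


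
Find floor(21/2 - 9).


21/2 = 10.5
10.5 - 9 = 1.5
floor(1.5) = 1

1


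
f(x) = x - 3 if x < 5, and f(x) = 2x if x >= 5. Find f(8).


8 satisfies x >= 5
f(8) = 16

16


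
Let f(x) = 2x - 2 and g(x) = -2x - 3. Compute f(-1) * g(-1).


f(-1) = -4
g(-1) = -1
Product = 4

4


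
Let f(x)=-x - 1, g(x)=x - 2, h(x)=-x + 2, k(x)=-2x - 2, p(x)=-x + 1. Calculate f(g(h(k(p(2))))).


p(2) = -1
k(-1) = 0
h(0) = 2
g(2) = 0
f(0) = -1

-1


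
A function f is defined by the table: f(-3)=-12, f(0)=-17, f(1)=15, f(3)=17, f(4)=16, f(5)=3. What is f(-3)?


Reading from the table at x = -3

-12


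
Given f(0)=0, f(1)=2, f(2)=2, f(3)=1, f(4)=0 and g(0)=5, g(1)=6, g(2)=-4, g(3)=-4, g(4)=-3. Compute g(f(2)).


f(2) = 2
g(2) = -4

-4


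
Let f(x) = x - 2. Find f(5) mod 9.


3


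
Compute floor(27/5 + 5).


27/5 = 5.4
5.4 + 5 = 10.4
floor(10.4) = 10

10


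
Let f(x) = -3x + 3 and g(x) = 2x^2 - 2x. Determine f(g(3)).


g(3) = 12
f(12) = -33

-33


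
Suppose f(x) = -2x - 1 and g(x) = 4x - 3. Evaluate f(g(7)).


g(7) = 25
f(25) = -51

-51


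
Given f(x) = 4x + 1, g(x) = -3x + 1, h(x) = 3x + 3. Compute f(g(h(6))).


h(6) = 21
g(21) = -62
f(-62) = -247

-247


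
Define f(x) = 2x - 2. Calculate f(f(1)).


-2


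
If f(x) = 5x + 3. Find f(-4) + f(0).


-14


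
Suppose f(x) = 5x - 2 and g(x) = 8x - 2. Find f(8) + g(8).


f(8) = 38
g(8) = 62
Sum = 100

100


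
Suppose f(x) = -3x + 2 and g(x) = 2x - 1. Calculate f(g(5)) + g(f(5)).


f(g(5)) = -25
g(f(5)) = -27
Sum = -52

-52


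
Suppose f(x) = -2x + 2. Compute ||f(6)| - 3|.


f(6) = -10
|-10| = 10
|10 - 3| = 7

7


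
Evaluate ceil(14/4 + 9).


14/4 = 3.5
3.5 + 9 = 12.5
ceil(12.5) = 13

13


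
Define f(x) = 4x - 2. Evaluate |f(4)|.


f(4) = 14
|14| = 14

14


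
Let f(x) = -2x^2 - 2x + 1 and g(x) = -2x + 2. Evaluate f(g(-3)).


g(-3) = 8
f(8) = (-2)*(8)^2 - 2*(8) + 1 = -143

-143


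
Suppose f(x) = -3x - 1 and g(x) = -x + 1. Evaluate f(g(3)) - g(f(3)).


-6


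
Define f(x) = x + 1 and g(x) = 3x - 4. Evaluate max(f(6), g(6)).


f(6) = 7
g(6) = 14
max = 14

14


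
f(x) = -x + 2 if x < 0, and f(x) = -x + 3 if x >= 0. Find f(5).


5 satisfies x >= 0
f(5) = -2

-2


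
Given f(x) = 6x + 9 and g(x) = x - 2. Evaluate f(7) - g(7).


f(7) = 51
g(7) = 5
Difference = 46

46


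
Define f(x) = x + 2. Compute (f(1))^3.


f(1) = 3
(3)^3 = 27

27


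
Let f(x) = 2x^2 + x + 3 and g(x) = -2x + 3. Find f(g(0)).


24


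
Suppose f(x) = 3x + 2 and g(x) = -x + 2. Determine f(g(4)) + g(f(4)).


f(g(4)) = -4
g(f(4)) = -12
Sum = -16

-16


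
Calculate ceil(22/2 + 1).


22/2 = 11
11 + 1 = 12
ceil(12) = 12

12


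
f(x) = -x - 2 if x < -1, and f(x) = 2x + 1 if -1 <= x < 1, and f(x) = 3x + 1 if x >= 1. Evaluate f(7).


7 satisfies x >= 1
f(7) = 22

22


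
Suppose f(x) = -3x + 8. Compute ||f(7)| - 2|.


f(7) = -13
|-13| = 13
|13 - 2| = 11

11


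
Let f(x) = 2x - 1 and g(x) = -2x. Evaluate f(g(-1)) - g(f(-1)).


f(g(-1)) = 3
g(f(-1)) = 6
Difference = -3

-3


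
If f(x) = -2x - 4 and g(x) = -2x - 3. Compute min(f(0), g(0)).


f(0) = -4
g(0) = -3
min = -4

-4


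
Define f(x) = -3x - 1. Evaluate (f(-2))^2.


f(-2) = 5
(5)^2 = 25

25


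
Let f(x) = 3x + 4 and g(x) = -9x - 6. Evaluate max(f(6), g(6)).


f(6) = 22
g(6) = -60
max = 22

22


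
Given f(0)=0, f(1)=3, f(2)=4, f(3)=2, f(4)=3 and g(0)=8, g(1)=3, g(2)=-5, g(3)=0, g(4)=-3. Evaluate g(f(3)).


f(3) = 2
g(2) = -5

-5


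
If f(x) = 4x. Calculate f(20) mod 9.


f(20) = 80
80 mod 9 = 8

8


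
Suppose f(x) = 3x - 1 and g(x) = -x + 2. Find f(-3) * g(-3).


f(-3) = -10
g(-3) = 5
Product = -50

-50


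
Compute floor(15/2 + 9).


16


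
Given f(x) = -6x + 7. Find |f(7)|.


f(7) = -35
|-35| = 35

35


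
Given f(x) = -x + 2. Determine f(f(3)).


f(3) = -1
f(-1) = 3

3


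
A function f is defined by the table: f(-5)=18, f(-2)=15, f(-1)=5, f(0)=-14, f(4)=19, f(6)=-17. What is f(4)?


19


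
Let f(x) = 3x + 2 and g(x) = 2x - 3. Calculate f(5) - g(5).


f(5) = 17
g(5) = 7
Difference = 10

10


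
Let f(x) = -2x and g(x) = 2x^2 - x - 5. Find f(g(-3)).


g(-3) = 16
f(16) = -32

-32


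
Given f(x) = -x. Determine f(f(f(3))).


f(3) = -3
f(-3) = 3
f(3) = -3

-3


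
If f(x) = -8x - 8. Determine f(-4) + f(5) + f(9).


f(-4) = 24
f(5) = -48
f(9) = -80
Sum = -104

-104


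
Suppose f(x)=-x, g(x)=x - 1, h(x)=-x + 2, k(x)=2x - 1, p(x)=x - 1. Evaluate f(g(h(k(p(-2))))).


p(-2) = -3
k(-3) = -7
h(-7) = 9
g(9) = 8
f(8) = -8

-8


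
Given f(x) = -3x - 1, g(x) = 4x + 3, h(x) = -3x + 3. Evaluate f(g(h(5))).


h(5) = -12
g(-12) = -45
f(-45) = 134

134


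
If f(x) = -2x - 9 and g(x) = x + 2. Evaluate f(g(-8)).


g(-8) = -6
f(-6) = 3

3


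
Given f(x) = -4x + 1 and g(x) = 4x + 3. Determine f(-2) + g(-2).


f(-2) = 9
g(-2) = -5
Sum = 4

4


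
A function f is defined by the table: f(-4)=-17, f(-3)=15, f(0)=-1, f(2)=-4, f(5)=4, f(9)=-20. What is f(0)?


Reading from the table at x = 0

-1


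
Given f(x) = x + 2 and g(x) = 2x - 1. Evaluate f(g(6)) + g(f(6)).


f(g(6)) = 13
g(f(6)) = 15
Sum = 28

28


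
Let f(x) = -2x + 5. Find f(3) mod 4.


3


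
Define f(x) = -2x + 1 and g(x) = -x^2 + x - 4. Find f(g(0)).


g(0) = -4
f(-4) = 9

9


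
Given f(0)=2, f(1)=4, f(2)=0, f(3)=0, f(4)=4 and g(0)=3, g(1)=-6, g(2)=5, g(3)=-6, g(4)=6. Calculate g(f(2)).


f(2) = 0
g(0) = 3

3


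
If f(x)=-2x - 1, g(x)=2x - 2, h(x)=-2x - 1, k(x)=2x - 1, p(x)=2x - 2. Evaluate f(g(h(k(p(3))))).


p(3) = 4
k(4) = 7
h(7) = -15
g(-15) = -32
f(-32) = 63

63


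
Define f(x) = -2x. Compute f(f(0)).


f(0) = 0
f(0) = 0

0


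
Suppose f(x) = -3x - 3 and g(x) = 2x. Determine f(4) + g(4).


-7


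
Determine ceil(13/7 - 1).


13/7 = 1.8571
1.8571 - 1 = 0.8571
ceil(0.8571) = 1

1


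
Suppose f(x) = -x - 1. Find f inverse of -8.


Solve -x - 1 = -8
x = (-8 + 1) / (-1) = 7

7


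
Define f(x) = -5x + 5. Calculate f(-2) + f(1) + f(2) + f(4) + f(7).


f(-2) = 15
f(1) = 0
f(2) = -5
f(4) = -15
f(7) = -30
Sum = -35

-35


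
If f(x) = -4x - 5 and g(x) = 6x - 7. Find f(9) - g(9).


f(9) = -41
g(9) = 47
Difference = -88

-88


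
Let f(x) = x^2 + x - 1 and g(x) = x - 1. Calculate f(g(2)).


g(2) = 1
f(1) = 1*(1)^2 + 1*(1) - 1 = 1

1


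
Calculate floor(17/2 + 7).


15


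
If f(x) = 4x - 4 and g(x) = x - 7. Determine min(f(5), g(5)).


-2


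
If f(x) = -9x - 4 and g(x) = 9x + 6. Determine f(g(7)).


g(7) = 69
f(69) = -625

-625


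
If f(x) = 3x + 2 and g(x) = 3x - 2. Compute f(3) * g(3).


f(3) = 11
g(3) = 7
Product = 77

77


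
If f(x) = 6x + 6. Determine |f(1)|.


f(1) = 12
|12| = 12

12


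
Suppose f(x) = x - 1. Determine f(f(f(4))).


1


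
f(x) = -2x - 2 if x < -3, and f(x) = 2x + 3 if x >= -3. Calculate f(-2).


-2 satisfies x >= -3
f(-2) = -1

-1


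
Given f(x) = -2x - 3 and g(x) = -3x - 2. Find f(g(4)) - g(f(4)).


f(g(4)) = 25
g(f(4)) = 31
Difference = -6

-6


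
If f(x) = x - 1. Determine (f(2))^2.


1


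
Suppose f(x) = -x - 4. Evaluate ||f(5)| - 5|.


f(5) = -9
|-9| = 9
|9 - 5| = 4

4


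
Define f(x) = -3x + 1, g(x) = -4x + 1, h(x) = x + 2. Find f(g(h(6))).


h(6) = 8
g(8) = -31
f(-31) = 94

94


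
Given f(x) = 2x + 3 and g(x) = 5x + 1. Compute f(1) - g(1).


-1


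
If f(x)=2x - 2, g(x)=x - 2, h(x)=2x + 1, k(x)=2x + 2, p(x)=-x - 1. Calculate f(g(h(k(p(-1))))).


p(-1) = 0
k(0) = 2
h(2) = 5
g(5) = 3
f(3) = 4

4


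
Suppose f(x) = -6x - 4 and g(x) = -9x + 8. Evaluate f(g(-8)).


g(-8) = 80
f(80) = -484

-484


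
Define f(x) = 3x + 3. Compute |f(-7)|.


f(-7) = -18
|-18| = 18

18


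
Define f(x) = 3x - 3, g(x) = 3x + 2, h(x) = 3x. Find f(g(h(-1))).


h(-1) = -3
g(-3) = -7
f(-7) = -24

-24


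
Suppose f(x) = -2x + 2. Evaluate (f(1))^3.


f(1) = 0
(0)^3 = 0

0


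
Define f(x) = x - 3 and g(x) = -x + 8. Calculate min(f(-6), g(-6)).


f(-6) = -9
g(-6) = 14
min = -9

-9


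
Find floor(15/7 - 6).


15/7 = 2.1429
2.1429 - 6 = -3.8571
floor(-3.8571) = -4

-4


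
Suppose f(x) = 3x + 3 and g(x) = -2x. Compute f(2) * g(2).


f(2) = 9
g(2) = -4
Product = -36

-36


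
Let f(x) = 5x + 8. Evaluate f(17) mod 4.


f(17) = 93
93 mod 4 = 1

1


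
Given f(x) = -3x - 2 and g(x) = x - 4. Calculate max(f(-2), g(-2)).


f(-2) = 4
g(-2) = -6
max = 4

4


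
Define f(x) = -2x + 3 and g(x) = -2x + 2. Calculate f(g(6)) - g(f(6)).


f(g(6)) = 23
g(f(6)) = 20
Difference = 3

3


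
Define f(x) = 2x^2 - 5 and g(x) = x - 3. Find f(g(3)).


-5


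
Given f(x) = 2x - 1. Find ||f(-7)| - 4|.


f(-7) = -15
|-15| = 15
|15 - 4| = 11

11


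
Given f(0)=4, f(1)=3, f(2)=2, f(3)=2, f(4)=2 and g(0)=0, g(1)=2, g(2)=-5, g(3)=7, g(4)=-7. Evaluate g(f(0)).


f(0) = 4
g(4) = -7

-7


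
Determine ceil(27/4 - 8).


-1


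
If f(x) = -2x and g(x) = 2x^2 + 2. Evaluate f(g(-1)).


g(-1) = 4
f(4) = -8

-8


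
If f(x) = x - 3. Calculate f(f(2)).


f(2) = -1
f(-1) = -4

-4


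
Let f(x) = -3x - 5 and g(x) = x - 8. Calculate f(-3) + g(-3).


f(-3) = 4
g(-3) = -11
Sum = -7

-7


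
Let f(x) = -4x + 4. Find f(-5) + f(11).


f(-5) = 24
f(11) = -40
Sum = -16

-16


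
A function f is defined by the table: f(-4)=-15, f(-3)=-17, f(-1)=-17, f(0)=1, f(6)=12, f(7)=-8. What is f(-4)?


Reading from the table at x = -4

-15


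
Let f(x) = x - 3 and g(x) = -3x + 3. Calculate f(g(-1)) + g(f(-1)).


18


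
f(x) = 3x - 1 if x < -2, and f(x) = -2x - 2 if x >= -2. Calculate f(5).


5 satisfies x >= -2
f(5) = -12

-12


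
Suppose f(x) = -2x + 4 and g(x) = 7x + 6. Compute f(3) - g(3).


f(3) = -2
g(3) = 27
Difference = -29

-29


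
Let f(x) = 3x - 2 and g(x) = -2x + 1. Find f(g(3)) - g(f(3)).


f(g(3)) = -17
g(f(3)) = -13
Difference = -4

-4


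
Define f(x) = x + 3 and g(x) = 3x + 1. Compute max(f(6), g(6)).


f(6) = 9
g(6) = 19
max = 19

19


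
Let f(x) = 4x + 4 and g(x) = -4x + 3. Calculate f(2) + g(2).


f(2) = 12
g(2) = -5
Sum = 7

7


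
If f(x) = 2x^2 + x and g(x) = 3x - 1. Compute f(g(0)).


g(0) = -1
f(-1) = 2*(-1)^2 + 1*(-1) = 1

1


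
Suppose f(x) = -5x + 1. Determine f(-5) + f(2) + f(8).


-22


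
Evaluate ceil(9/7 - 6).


-4


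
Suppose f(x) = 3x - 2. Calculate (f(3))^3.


f(3) = 7
(7)^3 = 343

343


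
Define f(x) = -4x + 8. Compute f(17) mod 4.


f(17) = -60
-60 mod 4 = 0

0


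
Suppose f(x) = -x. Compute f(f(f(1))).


f(1) = -1
f(-1) = 1
f(1) = -1

-1


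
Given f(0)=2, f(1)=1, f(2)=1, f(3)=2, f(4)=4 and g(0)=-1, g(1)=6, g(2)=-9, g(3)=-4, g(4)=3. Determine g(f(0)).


f(0) = 2
g(2) = -9

-9


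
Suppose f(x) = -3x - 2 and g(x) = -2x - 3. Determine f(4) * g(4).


f(4) = -14
g(4) = -11
Product = 154

154


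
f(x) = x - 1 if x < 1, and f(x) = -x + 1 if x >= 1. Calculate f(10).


-9


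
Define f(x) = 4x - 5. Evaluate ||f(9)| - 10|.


f(9) = 31
|31| = 31
|31 - 10| = 21

21


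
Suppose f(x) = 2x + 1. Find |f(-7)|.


13


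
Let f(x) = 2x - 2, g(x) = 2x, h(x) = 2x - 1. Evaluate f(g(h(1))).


2


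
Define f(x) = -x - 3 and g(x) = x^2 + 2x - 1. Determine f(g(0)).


g(0) = -1
f(-1) = -2

-2


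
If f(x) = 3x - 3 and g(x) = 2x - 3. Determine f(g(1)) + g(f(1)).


-9


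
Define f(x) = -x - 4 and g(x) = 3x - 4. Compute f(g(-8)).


24


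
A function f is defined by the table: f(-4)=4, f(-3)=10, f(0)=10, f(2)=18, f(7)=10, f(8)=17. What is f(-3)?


10


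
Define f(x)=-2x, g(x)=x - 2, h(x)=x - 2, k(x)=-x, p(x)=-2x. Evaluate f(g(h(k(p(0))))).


8


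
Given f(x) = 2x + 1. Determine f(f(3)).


f(3) = 7
f(7) = 15

15


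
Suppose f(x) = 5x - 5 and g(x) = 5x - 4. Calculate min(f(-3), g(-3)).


f(-3) = -20
g(-3) = -19
min = -20

-20


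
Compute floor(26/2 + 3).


16


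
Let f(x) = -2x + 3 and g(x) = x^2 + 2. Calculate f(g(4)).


g(4) = 18
f(18) = -33

-33


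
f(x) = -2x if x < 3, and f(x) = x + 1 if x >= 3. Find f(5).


5 satisfies x >= 3
f(5) = 6

6


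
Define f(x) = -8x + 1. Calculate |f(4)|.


f(4) = -31
|-31| = 31

31


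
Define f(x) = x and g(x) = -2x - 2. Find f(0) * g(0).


f(0) = 0
g(0) = -2
Product = 0

0


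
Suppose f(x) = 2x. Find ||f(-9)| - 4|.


f(-9) = -18
|-18| = 18
|18 - 4| = 14

14


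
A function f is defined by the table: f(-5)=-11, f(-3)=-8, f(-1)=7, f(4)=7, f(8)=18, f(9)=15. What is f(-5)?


-11


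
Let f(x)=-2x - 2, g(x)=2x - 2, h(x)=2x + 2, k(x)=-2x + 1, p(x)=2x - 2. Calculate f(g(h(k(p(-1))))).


-78


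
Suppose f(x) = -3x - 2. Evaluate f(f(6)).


f(6) = -20
f(-20) = 58

58


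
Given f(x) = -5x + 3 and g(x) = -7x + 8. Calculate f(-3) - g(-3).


-11


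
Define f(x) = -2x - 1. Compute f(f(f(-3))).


21


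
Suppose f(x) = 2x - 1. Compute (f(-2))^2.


f(-2) = -5
(-5)^2 = 25

25


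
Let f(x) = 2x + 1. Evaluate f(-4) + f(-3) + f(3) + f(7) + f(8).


27


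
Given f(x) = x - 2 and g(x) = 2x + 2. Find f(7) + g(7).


21


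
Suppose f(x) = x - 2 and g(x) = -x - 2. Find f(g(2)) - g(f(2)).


f(g(2)) = -6
g(f(2)) = -2
Difference = -4

-4


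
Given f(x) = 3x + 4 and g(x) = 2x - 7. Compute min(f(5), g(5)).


f(5) = 19
g(5) = 3
min = 3

3


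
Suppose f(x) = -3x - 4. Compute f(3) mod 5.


f(3) = -13
-13 mod 5 = 2

2


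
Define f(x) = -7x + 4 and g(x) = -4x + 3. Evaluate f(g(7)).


g(7) = -25
f(-25) = 179

179


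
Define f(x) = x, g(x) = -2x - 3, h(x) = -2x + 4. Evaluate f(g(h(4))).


h(4) = -4
g(-4) = 5
f(5) = 5

5


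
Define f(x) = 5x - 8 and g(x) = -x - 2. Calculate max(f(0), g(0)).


-2


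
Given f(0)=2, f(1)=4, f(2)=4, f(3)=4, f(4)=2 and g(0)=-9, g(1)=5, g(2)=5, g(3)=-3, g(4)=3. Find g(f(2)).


3


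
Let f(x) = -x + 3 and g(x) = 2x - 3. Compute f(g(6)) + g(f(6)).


-15


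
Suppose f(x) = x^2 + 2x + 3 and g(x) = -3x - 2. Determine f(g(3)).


g(3) = -11
f(-11) = 1*(-11)^2 + 2*(-11) + 3 = 102

102


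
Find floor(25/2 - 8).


25/2 = 12.5
12.5 - 8 = 4.5
floor(4.5) = 4

4


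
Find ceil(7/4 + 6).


7/4 = 1.75
1.75 + 6 = 7.75
ceil(7.75) = 8

8


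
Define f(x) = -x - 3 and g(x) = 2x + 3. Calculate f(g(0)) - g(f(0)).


f(g(0)) = -6
g(f(0)) = -3
Difference = -3

-3


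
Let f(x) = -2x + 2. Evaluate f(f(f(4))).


f(4) = -6
f(-6) = 14
f(14) = -26

-26


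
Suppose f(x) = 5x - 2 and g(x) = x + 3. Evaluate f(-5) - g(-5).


f(-5) = -27
g(-5) = -2
Difference = -25

-25


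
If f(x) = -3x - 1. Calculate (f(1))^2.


16


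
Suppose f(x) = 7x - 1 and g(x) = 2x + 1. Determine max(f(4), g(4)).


f(4) = 27
g(4) = 9
max = 27

27


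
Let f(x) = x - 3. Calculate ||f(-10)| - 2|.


f(-10) = -13
|-13| = 13
|13 - 2| = 11

11


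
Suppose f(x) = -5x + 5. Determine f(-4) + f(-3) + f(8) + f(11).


f(-4) = 25
f(-3) = 20
f(8) = -35
f(11) = -50
Sum = -40

-40


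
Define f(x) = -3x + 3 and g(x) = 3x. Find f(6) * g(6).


f(6) = -15
g(6) = 18
Product = -270

-270


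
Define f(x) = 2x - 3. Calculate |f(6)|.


f(6) = 9
|9| = 9

9


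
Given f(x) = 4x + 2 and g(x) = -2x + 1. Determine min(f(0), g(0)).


f(0) = 2
g(0) = 1
min = 1

1


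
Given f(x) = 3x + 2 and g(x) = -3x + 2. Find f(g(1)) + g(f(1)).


f(g(1)) = -1
g(f(1)) = -13
Sum = -14

-14


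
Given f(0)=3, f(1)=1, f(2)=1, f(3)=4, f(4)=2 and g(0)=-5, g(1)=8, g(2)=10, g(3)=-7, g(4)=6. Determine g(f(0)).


f(0) = 3
g(3) = -7

-7


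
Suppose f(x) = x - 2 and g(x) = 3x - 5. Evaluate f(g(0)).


g(0) = -5
f(-5) = -7

-7


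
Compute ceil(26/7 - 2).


26/7 = 3.7143
3.7143 - 2 = 1.7143
ceil(1.7143) = 2

2


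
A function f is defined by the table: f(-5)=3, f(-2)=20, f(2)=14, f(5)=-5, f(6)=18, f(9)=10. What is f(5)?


Reading from the table at x = 5

-5


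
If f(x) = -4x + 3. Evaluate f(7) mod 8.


f(7) = -25
-25 mod 8 = 7

7


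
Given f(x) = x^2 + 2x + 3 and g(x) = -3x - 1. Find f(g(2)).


g(2) = -7
f(-7) = 1*(-7)^2 + 2*(-7) + 3 = 38

38


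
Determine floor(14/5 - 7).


14/5 = 2.8
2.8 - 7 = -4.2
floor(-4.2) = -5

-5


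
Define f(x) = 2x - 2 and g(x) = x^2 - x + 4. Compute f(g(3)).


g(3) = 10
f(10) = 18

18


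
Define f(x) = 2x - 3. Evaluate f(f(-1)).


f(-1) = -5
f(-5) = -13

-13
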